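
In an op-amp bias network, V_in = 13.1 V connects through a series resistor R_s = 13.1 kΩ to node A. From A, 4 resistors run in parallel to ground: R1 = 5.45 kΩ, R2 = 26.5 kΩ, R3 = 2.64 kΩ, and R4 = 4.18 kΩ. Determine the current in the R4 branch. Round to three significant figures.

Equivalent of the parallel group: R_p = 1.192 kΩ.
Node voltage V_A = V_in · R_p/(R_s + R_p) = 13.1 × 0.08337 = 1.092 V.
I(R4) = V_A / R4 = 1.092/4.18 = 0.2613 mA.

I ≈ 0.261 mA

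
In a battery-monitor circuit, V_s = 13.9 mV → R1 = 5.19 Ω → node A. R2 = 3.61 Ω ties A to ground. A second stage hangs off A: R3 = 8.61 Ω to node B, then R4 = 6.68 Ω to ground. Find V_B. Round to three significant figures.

V_B ≈ 2.19 mV

Node A sees R2 in parallel with the series input of stage 2, R3 + R4 = 15.29 Ω.
Effective lower resistance at A: R2 ‖ 15.29 = 2.920 Ω.
First divider: V_A = V_s · 2.920/(5.19 + 2.920) = 5.005 mV.
V_B = V_A × 0.4369 = 2.187 mV.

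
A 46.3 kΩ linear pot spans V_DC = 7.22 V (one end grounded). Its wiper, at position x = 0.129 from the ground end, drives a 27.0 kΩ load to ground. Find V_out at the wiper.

V_out ≈ 0.781 V

Split the track: R_lower = x·R_p = 5.973 kΩ, R_upper = (1−x)·R_p = 40.33 kΩ.
(x·R_p) ‖ R_L = 4.891 kΩ.
Loaded-divider output: V_out = 7.22 × 0.1082 = 0.7809 V.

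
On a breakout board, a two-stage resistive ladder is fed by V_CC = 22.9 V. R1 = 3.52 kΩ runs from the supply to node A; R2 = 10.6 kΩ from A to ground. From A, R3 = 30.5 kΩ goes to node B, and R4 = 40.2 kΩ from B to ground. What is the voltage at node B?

The second stage (R3 + R4 = 70.70 kΩ) loads node A in parallel with R2.
R2 ‖ (R3+R4) = 9.218 kΩ.
V_A = 22.9 × 9.218/(3.52 + 9.218) = 16.57 V.
V_B = V_A × 0.5686 = 9.423 V.

V_B ≈ 9.42 V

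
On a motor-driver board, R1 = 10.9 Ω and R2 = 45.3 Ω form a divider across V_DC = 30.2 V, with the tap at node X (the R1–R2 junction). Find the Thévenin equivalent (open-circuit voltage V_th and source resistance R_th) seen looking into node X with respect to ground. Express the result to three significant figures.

V_th ≈ 24.3 V, R_th ≈ 8.79 Ω

V_th is the unloaded tap voltage: V_DC · R2/(R1+R2) = 30.2 × 0.8060 = 24.34 V.
Zeroing V_DC shorts the top of R1 to ground, so R_th = R1 ‖ R2 = 8.786 Ω.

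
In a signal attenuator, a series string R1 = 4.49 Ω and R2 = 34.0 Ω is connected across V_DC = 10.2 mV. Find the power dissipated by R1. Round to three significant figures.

The common current is I = 10.2/38.49 = 0.2650 mA.
P = I²R = 0.07023 × 4.49 = 0.3153 µW.

P ≈ 0.315 µW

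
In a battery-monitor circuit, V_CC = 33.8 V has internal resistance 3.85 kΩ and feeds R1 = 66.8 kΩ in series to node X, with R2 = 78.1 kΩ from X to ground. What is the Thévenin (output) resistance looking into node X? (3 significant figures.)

R1' = 3.85 + 66.8 = 70.65 kΩ (source resistance + R1).
With V_CC suppressed (replaced by a short), R_th = R1' ‖ R2 = (70.65 × 78.1)/(70.65 + 78.1) = 37.09 kΩ.

R_th ≈ 37.1 kΩ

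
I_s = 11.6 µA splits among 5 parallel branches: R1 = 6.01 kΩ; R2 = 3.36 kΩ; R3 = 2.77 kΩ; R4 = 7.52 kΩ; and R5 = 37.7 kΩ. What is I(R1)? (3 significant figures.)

I ≈ 1.96 µA

ΣG = 1/6.01 + 1/3.36 + 1/2.77 + 1/7.52 + 1/37.7 = 0.9845.
R1 takes the fraction G_k/ΣG = 0.1664/0.9845 = 0.1690, so I = 11.6 × 0.1690 = 1.960 µA.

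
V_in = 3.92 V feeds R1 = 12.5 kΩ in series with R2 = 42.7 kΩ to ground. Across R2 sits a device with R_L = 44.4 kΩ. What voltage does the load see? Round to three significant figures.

V_out ≈ 2.49 V

R2 ‖ R_L = (42.7 × 44.4)/(42.7 + 44.4) = 21.77 kΩ.
Now apply the divider: V_out = 3.92 × 0.6352 = 2.490 V.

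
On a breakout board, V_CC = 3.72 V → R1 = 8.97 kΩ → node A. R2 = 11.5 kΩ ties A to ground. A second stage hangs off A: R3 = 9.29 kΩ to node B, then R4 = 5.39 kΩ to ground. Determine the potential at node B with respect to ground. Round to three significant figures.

V_B ≈ 0.571 V

Looking into the second stage from A: R3 + R4 = 14.68 kΩ appears in parallel with R2.
Effective lower resistance at A: R2 ‖ 14.68 = 6.448 kΩ.
First divider: V_A = V_CC · 6.448/(8.97 + 6.448) = 1.556 V.
V_B = V_A × 0.3672 = 0.5712 V.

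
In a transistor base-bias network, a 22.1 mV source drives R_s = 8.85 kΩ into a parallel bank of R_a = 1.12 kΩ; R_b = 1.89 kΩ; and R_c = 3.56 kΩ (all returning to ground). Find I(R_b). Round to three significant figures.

I ≈ 0.728 µA

Equivalent of the parallel group: R_p = 0.5872 kΩ.
Node voltage V_A = V_s · R_p/(R_s + R_p) = 22.1 × 0.06223 = 1.375 mV.
I(R_b) = V_A / R_b = 1.375/1.89 = 0.7276 µA.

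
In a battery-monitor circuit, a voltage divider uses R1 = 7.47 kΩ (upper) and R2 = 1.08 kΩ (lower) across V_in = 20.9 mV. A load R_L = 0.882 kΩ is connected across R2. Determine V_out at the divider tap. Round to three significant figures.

The load sits in parallel with R2, giving an effective lower resistance R2' = R2·R_L/(R2+R_L) = 0.4855 kΩ.
Then V_out = V_in · R2'/(R1 + R2') = 20.9 × 0.4855/7.956 = 1.275 mV.
(Unloaded it would be 2.64 mV; the load pulls it down.)

V_out ≈ 1.28 mV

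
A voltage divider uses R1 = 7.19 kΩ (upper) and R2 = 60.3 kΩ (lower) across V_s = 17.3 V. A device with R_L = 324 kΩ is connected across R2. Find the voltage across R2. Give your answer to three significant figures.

The load sits in parallel with R2, giving an effective lower resistance R2' = R2·R_L/(R2+R_L) = 50.84 kΩ.
Voltage divider with the loaded lower leg: V_out = 17.3 × 50.84/(7.19 + 50.84) = 17.3 × 0.8761 = 15.16 V.
(Unloaded it would be 15.5 V; the load pulls it down.)

V_out ≈ 15.2 V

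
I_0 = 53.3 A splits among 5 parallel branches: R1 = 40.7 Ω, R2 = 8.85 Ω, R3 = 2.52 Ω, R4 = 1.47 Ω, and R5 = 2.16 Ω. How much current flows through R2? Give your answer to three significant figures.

Total conductance ΣG = 1/40.7 + 1/8.85 + 1/2.52 + 1/1.47 + 1/2.16 = 1.678 (units of 1/Ω).
R2 takes the fraction G_k/ΣG = 0.1130/1.678 = 0.06735, so I = 53.3 × 0.06735 = 3.590 A.

I ≈ 3.59 A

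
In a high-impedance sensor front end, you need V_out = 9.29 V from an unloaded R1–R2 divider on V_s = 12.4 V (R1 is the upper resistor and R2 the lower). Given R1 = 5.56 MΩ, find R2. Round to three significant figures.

R2 ≈ 16.6 MΩ

Required fraction k = V_out/V_s = 0.7492.
So R2 = R1 · V_out/(V_s − V_out) = 5.56 × 9.29/(12.4 − 9.29) = 5.56 × 2.987 = 16.61 MΩ.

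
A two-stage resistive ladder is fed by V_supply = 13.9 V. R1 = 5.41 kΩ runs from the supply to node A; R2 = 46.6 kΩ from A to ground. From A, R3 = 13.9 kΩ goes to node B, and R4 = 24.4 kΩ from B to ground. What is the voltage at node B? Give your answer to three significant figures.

V_B ≈ 7.04 V

Node A sees R2 in parallel with the series input of stage 2, R3 + R4 = 38.30 kΩ.
Effective lower resistance at A: R2 ‖ 38.30 = 21.02 kΩ.
First divider: V_A = V_supply · 21.02/(5.41 + 21.02) = 11.06 V.
Stage 2 is unloaded, so V_B = V_A · R4/(R3+R4) = 11.06 × 24.4/38.30 = 7.043 V.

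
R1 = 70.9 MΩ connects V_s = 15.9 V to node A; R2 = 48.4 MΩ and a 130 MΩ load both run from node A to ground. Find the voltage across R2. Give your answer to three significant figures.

R2 ‖ R_L = (48.4 × 130)/(48.4 + 130) = 35.27 MΩ.
Now apply the divider: V_out = 15.9 × 0.3322 = 5.282 V.

V_out ≈ 5.28 V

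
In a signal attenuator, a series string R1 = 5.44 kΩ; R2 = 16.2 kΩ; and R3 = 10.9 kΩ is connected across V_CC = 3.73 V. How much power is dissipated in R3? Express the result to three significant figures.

The common current is I = 3.73/32.54 = 0.1146 mA.
P = I²R = 0.01314 × 10.9 = 0.1432 mW.

P ≈ 0.143 mW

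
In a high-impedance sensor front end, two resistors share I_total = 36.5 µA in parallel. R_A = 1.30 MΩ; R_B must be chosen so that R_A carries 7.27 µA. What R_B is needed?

Two-branch current divider: I_A = I_total · R_B/(R_A + R_B).
With f = 0.1992, R_B = R_A · f/(1−f) = 1.30 × 0.2487 = 0.3233 MΩ.

R_B ≈ 0.323 MΩ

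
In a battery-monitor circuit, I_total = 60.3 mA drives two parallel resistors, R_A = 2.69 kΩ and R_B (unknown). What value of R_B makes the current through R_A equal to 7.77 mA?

R_B ≈ 0.398 kΩ

In a two-way split, I_A/I_total = R_B/(R_A + R_B).
7.77/60.3 = R_B/(R_A + R_B) → R_B = R_A · (0.1289)/(1 − 0.1289) = 2.69 × 0.1479 = 0.3979 kΩ.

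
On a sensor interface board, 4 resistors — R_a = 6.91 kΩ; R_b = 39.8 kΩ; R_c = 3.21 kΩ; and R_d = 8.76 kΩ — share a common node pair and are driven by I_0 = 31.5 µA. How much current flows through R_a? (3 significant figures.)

ΣG = 1/6.91 + 1/39.8 + 1/3.21 + 1/8.76 = 0.5955.
By the current-divider rule, I = I_0 · G_k/ΣG = 31.5 × 0.2430 = 7.655 µA.

I ≈ 7.65 µA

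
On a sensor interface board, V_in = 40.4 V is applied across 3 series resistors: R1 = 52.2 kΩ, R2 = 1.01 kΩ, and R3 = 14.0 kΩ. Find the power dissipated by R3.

P ≈ 5.06 mW

Series current I = V_in/ΣR = 40.4/67.21 = 0.6011 mA.
P(R3) = I²·R3 = (0.6011)² × 14.0 = 5.059 mW.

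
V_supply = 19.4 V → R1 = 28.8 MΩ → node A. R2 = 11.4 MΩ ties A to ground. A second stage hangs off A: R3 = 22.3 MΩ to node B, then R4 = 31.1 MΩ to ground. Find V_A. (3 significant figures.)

V_A ≈ 4.77 V

Node A sees R2 in parallel with the series input of stage 2, R3 + R4 = 53.40 MΩ.
R2 ‖ (R3+R4) = 9.394 MΩ.
First divider: V_A = V_supply · 9.394/(28.8 + 9.394) = 4.772 V.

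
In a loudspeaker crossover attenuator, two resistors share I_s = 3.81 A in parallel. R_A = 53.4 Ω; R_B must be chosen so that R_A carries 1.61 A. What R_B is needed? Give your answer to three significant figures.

The fraction through R_A equals R_B/(R_A+R_B).
With f = 0.4226, R_B = R_A · f/(1−f) = 53.4 × 0.7318 = 39.08 Ω.

R_B ≈ 39.1 Ω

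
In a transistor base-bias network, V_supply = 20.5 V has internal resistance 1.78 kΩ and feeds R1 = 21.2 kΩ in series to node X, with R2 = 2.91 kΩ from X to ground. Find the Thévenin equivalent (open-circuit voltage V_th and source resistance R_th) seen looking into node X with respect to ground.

V_th ≈ 2.30 V, R_th ≈ 2.58 kΩ

R1' = 1.78 + 21.2 = 22.98 kΩ (source resistance + R1).
V_th is the unloaded tap voltage: V_supply · R2/(R1'+R2) = 20.5 × 0.1124 = 2.304 V.
Zeroing V_supply shorts the top of R1' to ground, so R_th = R1' ‖ R2 = 2.583 kΩ.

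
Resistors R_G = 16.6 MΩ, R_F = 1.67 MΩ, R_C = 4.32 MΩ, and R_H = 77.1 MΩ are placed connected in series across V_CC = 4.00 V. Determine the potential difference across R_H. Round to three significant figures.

Total series resistance ΣR = 16.6 + 1.67 + 4.32 + 77.1 = 99.69 MΩ.
By the voltage-divider rule, V = 4.00 × 77.10/99.69 = 3.094 V.

V ≈ 3.09 V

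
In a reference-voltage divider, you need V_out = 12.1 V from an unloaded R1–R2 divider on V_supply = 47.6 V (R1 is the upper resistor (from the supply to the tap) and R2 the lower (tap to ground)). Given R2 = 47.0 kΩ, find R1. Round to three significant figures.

The divider ratio is R2/(R1+R2) = 12.1/47.6 = 0.2542.
So R1 = R2 · (V_supply/V_out − 1) = 47.0 × (47.6/12.1 − 1) = 47.0 × 2.934 = 137.9 kΩ.

R1 ≈ 138 kΩ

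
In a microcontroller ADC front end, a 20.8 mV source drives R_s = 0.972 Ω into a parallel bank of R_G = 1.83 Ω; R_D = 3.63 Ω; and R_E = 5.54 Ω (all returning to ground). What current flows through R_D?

Combine the parallel branches: R_p = (1/1.83 + 1/3.63 + 1/5.54)⁻¹ = 0.9976 Ω.
V_A by voltage divider: V_A = 20.8 × 0.9976/(0.972 + 0.9976) = 10.54 mV.
I(R_D) = V_A / R_D = 10.54/3.63 = 2.902 mA.
(Equivalently: I_total = 10.56 mA, then current-divider fraction G_k/ΣG = 0.2748.)

I ≈ 2.90 mA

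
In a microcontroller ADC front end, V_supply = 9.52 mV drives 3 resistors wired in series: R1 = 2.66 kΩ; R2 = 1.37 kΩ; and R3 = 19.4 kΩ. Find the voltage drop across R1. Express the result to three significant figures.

Series total: ΣR = 2.66 + 1.37 + 19.4 = 23.43 kΩ.
By the voltage-divider rule, V = 9.52 × 2.660/23.43 = 1.081 mV.

V ≈ 1.08 mV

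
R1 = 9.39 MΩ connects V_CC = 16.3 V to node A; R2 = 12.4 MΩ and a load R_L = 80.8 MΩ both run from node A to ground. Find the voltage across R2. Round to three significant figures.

First combine the lower leg with the load: R2 ‖ R_L = 10.75 MΩ.
Voltage divider with the loaded lower leg: V_out = 16.3 × 10.75/(9.39 + 10.75) = 16.3 × 0.5338 = 8.700 V.
(Unloaded it would be 9.28 V; the load pulls it down.)

V_out ≈ 8.70 V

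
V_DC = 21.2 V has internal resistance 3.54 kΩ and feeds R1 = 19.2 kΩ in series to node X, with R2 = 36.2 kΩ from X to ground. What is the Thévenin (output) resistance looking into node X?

R_th ≈ 14.0 kΩ

R1' = 3.54 + 19.2 = 22.74 kΩ (source resistance + R1).
Zeroing V_DC shorts the top of R1' to ground, so R_th = R1' ‖ R2 = 13.97 kΩ.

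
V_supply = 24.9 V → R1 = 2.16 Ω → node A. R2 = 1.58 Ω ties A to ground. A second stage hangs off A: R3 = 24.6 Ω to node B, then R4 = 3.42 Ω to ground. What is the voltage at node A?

Looking into the second stage from A: R3 + R4 = 28.02 Ω appears in parallel with R2.
R2 ‖ (R3+R4) = 1.496 Ω.
So V_A = 24.9 × 0.4091 = 10.19 V.

V_A ≈ 10.2 V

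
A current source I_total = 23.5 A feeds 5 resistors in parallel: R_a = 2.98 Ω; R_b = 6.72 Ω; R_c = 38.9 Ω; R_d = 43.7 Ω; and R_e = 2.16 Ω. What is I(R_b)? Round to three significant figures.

I ≈ 3.51 A

Total conductance ΣG = 1/2.98 + 1/6.72 + 1/38.9 + 1/43.7 + 1/2.16 = 0.9959 (units of 1/Ω).
Current divider: I(R_b) = I_total · G_k/ΣG = 23.5 × (0.1488/0.9959) = 23.5 × 0.1494 = 3.511 A.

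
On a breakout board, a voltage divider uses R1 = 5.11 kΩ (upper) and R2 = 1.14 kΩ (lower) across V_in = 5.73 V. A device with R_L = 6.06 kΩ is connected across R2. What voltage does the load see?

R2 ‖ R_L = (1.14 × 6.06)/(1.14 + 6.06) = 0.9595 kΩ.
Then V_out = V_in · R2'/(R1 + R2') = 5.73 × 0.9595/6.070 = 0.9058 V.

V_out ≈ 0.906 V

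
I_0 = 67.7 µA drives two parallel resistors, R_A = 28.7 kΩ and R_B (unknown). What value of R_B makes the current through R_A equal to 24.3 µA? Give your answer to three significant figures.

Two-branch current divider: I_A = I_0 · R_B/(R_A + R_B).
With f = 0.3589, R_B = R_A · f/(1−f) = 28.7 × 0.5599 = 16.07 kΩ.

R_B ≈ 16.1 kΩ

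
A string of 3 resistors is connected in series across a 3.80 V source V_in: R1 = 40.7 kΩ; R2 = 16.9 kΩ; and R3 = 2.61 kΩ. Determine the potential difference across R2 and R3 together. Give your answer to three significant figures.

ΣR = 40.7 + 16.9 + 2.61 = 60.21 kΩ.
R_{R2..R3} = 16.9 + 2.61 = 19.51 kΩ.
By the voltage-divider rule, V = 3.80 × 19.51/60.21 = 1.231 V.

V ≈ 1.23 V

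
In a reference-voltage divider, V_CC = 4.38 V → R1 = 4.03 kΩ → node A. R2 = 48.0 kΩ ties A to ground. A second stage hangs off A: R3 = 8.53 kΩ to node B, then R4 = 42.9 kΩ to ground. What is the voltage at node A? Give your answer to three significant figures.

V_A ≈ 3.77 V

Looking into the second stage from A: R3 + R4 = 51.43 kΩ appears in parallel with R2.
R2 ‖ (R3+R4) = 24.83 kΩ.
V_A = 4.38 × 24.83/(4.03 + 24.83) = 3.768 V.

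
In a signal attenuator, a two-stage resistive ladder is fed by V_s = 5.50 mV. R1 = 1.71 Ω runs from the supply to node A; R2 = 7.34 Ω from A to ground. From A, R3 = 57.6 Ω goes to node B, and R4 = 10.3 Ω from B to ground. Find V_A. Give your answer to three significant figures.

V_A ≈ 4.37 mV

Node A sees R2 in parallel with the series input of stage 2, R3 + R4 = 67.90 Ω.
Effective lower resistance at A: R2 ‖ 67.90 = 6.624 Ω.
V_A = 5.50 × 6.624/(1.71 + 6.624) = 4.371 mV.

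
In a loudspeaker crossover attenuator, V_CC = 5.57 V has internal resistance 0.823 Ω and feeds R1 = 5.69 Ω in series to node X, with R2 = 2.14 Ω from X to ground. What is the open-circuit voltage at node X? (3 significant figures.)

V_th ≈ 1.38 V

R1' = 0.823 + 5.69 = 6.513 Ω (source resistance + R1).
Open-circuit (no load on X): V_th = V_CC · R2/(R1' + R2) = 5.57 × 2.14/(6.513 + 2.14) = 1.378 V.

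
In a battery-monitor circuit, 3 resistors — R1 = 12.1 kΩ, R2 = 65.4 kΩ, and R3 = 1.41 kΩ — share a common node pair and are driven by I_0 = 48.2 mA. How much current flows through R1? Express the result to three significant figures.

Conductances: ΣG = 1/12.1 + 1/65.4 + 1/1.41 = 0.8072 (1/kΩ).
By the current-divider rule, I = I_0 · G_k/ΣG = 48.2 × 0.1024 = 4.935 mA.

I ≈ 4.94 mA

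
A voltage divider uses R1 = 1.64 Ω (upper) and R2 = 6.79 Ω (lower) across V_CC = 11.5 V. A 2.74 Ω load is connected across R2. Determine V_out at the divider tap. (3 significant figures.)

V_out ≈ 6.25 V

R2 ‖ R_L = (6.79 × 2.74)/(6.79 + 2.74) = 1.952 Ω.
Voltage divider with the loaded lower leg: V_out = 11.5 × 1.952/(1.64 + 1.952) = 11.5 × 0.5435 = 6.250 V.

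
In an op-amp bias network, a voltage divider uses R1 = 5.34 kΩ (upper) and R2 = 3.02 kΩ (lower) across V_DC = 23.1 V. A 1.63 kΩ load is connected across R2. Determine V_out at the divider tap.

V_out ≈ 3.82 V

First combine the lower leg with the load: R2 ‖ R_L = 1.059 kΩ.
Now apply the divider: V_out = 23.1 × 0.1654 = 3.822 V.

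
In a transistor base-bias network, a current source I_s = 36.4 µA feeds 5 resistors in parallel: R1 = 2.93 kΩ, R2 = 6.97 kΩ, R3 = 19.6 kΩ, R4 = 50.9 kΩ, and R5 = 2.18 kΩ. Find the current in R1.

I ≈ 12.2 µA

Total conductance ΣG = 1/2.93 + 1/6.97 + 1/19.6 + 1/50.9 + 1/2.18 = 1.014 (units of 1/kΩ).
By the current-divider rule, I = I_s · G_k/ΣG = 36.4 × 0.3365 = 12.25 µA.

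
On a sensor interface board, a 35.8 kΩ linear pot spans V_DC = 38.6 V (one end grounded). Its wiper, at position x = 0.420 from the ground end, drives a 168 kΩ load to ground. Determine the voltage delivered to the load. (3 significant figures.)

Split the track: R_lower = x·R_p = 15.04 kΩ, R_upper = (1−x)·R_p = 20.76 kΩ.
Lower segment in parallel with the load: 15.04 ‖ 168 = 13.80 kΩ.
Then V_out = V_DC · 13.80/(20.76 + 13.80) = 15.41 V.

V_out ≈ 15.4 V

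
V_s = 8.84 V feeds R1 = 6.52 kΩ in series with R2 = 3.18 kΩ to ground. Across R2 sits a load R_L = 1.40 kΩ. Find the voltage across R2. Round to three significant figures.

V_out ≈ 1.15 V

First combine the lower leg with the load: R2 ‖ R_L = 0.9721 kΩ.
Now apply the divider: V_out = 8.84 × 0.1297 = 1.147 V.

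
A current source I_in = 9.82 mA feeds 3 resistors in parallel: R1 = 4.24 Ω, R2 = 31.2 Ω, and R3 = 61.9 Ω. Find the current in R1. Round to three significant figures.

Total conductance ΣG = 1/4.24 + 1/31.2 + 1/61.9 = 0.2841 (units of 1/Ω).
Current divider: I(R1) = I_in · G_k/ΣG = 9.82 × (0.2358/0.2841) = 9.82 × 0.8303 = 8.153 mA.

I ≈ 8.15 mA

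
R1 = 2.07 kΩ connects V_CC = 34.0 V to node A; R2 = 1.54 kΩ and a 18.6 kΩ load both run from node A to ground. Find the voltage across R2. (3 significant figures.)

V_out ≈ 13.8 V

The load sits in parallel with R2, giving an effective lower resistance R2' = R2·R_L/(R2+R_L) = 1.422 kΩ.
Now apply the divider: V_out = 34.0 × 0.4073 = 13.85 V.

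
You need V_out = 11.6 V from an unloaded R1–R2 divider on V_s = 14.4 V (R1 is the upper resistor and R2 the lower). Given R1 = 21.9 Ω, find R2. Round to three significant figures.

R2 ≈ 90.7 Ω

The divider ratio is R2/(R1+R2) = 11.6/14.4 = 0.8056.
Rearranging, R2 = R1·k/(1−k) = 21.9 × 4.143 = 90.73 Ω.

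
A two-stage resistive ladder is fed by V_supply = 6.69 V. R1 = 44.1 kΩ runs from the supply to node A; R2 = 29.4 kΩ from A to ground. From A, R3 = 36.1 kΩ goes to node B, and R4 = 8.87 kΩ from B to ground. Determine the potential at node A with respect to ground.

V_A ≈ 1.92 V

Node A sees R2 in parallel with the series input of stage 2, R3 + R4 = 44.97 kΩ.
R2 ‖ (R3+R4) = 17.78 kΩ.
So V_A = 6.69 × 0.2873 = 1.922 V.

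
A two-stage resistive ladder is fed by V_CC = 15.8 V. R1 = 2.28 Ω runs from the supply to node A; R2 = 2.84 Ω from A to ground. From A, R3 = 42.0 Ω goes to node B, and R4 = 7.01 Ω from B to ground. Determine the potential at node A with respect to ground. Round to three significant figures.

Looking into the second stage from A: R3 + R4 = 49.01 Ω appears in parallel with R2.
R2 ‖ (R3+R4) = 2.684 Ω.
V_A = 15.8 × 2.684/(2.28 + 2.684) = 8.544 V.

V_A ≈ 8.54 V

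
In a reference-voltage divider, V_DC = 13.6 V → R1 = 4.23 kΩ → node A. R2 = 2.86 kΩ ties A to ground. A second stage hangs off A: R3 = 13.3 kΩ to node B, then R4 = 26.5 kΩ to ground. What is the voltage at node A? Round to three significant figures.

V_A ≈ 5.26 V

Looking into the second stage from A: R3 + R4 = 39.80 kΩ appears in parallel with R2.
Effective lower resistance at A: R2 ‖ 39.80 = 2.668 kΩ.
V_A = 13.6 × 2.668/(4.23 + 2.668) = 5.261 V.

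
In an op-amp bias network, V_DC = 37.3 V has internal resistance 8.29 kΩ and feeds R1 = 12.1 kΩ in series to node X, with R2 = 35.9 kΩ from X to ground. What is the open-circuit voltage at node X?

R1' = 8.29 + 12.1 = 20.39 kΩ (source resistance + R1).
Open-circuit (no load on X): V_th = V_DC · R2/(R1' + R2) = 37.3 × 35.9/(20.39 + 35.9) = 23.79 V.

V_th ≈ 23.8 V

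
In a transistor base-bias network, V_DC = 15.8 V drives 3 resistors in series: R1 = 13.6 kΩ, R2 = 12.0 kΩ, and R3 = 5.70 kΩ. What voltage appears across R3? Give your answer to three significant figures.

V ≈ 2.88 V

Total series resistance ΣR = 13.6 + 12.0 + 5.70 = 31.30 kΩ.
By the voltage-divider rule, V = 15.8 × 5.700/31.30 = 2.877 V.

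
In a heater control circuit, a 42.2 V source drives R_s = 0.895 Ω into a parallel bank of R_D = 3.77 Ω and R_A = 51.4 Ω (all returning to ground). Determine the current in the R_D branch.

Parallel bank: R_p = 1/(1/3.77 + 1/51.4) = 3.512 Ω.
V_A by voltage divider: V_A = 42.2 × 3.512/(0.895 + 3.512) = 33.63 V.
Branch current I = V_A/R_D = 33.63/3.77 = 8.921 A.

I ≈ 8.92 A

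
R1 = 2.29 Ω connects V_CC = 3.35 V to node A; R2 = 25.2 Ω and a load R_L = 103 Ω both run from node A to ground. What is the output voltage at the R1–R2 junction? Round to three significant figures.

R2 ‖ R_L = (25.2 × 103)/(25.2 + 103) = 20.25 Ω.
Now apply the divider: V_out = 3.35 × 0.8984 = 3.010 V.

V_out ≈ 3.01 V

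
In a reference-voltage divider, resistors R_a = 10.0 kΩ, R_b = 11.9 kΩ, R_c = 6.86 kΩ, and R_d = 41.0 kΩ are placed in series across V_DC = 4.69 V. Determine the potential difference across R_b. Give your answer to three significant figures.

V ≈ 0.800 V

ΣR = 10.0 + 11.9 + 6.86 + 41.0 = 69.76 kΩ.
By the voltage-divider rule, V = 4.69 × 11.90/69.76 = 0.8000 V.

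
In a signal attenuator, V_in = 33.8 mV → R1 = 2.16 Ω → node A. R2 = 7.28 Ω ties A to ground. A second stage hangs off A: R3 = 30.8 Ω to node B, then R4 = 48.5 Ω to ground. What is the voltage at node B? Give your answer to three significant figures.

V_B ≈ 15.6 mV

Node A sees R2 in parallel with the series input of stage 2, R3 + R4 = 79.30 Ω.
R2 ‖ (R3+R4) = 6.668 Ω.
So V_A = 33.8 × 0.7553 = 25.53 mV.
Then the unloaded second divider: V_B = V_A × R4/(R3+R4) = 25.53 × 0.6116 = 15.61 mV.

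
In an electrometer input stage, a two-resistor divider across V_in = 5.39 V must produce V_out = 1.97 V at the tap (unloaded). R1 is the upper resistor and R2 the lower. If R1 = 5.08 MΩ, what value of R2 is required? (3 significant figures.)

R2 ≈ 2.93 MΩ

Required fraction k = V_out/V_in = 0.3655.
R2 = R1 · 0.3655/(1 − 0.3655) = 2.926 MΩ.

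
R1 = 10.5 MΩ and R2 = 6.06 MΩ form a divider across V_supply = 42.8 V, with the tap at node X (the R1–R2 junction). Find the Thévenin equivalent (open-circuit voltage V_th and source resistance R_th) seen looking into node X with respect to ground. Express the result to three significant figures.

V_th ≈ 15.7 V, R_th ≈ 3.84 MΩ

Open-circuit (no load on X): V_th = V_supply · R2/(R1 + R2) = 42.8 × 6.06/(10.50 + 6.06) = 15.66 V.
Zeroing V_supply shorts the top of R1 to ground, so R_th = R1 ‖ R2 = 3.842 MΩ.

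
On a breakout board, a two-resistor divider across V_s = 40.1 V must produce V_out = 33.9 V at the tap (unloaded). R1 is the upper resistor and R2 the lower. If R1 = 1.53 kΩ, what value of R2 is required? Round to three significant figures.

The divider ratio is R2/(R1+R2) = 33.9/40.1 = 0.8454.
Rearranging, R2 = R1·k/(1−k) = 1.53 × 5.468 = 8.366 kΩ.

R2 ≈ 8.37 kΩ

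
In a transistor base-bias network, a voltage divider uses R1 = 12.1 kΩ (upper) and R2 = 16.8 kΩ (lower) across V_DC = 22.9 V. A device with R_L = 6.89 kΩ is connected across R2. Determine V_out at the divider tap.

The load sits in parallel with R2, giving an effective lower resistance R2' = R2·R_L/(R2+R_L) = 4.886 kΩ.
Now apply the divider: V_out = 22.9 × 0.2877 = 6.587 V.
(Unloaded it would be 13.3 V; the load pulls it down.)

V_out ≈ 6.59 V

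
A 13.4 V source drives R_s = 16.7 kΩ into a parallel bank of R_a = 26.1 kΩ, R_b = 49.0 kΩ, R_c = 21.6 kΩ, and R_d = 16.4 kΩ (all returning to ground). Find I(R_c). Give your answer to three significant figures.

Parallel bank: R_p = 1/(1/26.1 + 1/49.0 + 1/21.6 + 1/16.4) = 6.024 kΩ.
Node voltage V_A = V_CC · R_p/(R_s + R_p) = 13.4 × 0.2651 = 3.552 V.
I(R_c) = V_A / R_c = 3.552/21.6 = 0.1645 mA.
(Check via current divider: I_total = 0.5897 mA; share G_k/ΣG = 0.2789 → same result.)

I ≈ 0.164 mA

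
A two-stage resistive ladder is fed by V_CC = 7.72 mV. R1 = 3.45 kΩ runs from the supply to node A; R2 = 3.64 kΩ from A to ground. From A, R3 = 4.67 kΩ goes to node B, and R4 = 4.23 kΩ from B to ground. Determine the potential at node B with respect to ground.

The second stage (R3 + R4 = 8.900 kΩ) loads node A in parallel with R2.
R2 ‖ (R3+R4) = 2.583 kΩ.
First divider: V_A = V_CC · 2.583/(3.45 + 2.583) = 3.306 mV.
V_B = V_A × 0.4753 = 1.571 mV.

V_B ≈ 1.57 mV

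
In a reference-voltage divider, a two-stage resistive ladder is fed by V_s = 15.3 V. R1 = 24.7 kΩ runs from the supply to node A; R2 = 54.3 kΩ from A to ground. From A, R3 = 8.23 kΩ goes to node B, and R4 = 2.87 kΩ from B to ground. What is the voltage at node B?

Looking into the second stage from A: R3 + R4 = 11.10 kΩ appears in parallel with R2.
Effective lower resistance at A: R2 ‖ 11.10 = 9.216 kΩ.
V_A = 15.3 × 9.216/(24.7 + 9.216) = 4.157 V.
V_B = V_A × 0.2586 = 1.075 V.

V_B ≈ 1.07 V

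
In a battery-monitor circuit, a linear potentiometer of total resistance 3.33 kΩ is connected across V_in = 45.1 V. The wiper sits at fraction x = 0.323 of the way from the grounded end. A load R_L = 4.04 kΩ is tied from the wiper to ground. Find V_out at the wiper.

Lower segment x·R_p = 1.076 kΩ; upper segment (1−x)·R_p = 2.254 kΩ.
Lower segment in parallel with the load: 1.076 ‖ 4.04 = 0.8494 kΩ.
Loaded-divider output: V_out = 45.1 × 0.2737 = 12.34 V.

V_out ≈ 12.3 V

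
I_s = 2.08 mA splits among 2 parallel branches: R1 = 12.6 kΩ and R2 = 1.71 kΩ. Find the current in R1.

With just two branches, the current splits inversely with resistance.
So I = 2.08 × 1.71/14.31 = 0.2486 mA.

I ≈ 0.249 mA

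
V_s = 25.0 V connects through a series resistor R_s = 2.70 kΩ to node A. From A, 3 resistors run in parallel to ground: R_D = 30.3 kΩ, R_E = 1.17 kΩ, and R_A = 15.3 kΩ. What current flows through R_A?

I ≈ 0.457 mA

Combine the parallel branches: R_p = (1/30.3 + 1/1.17 + 1/15.3)⁻¹ = 1.049 kΩ.
Node voltage V_A = V_s · R_p/(R_s + R_p) = 25.0 × 0.2799 = 6.996 V.
Branch current I = V_A/R_A = 6.996/15.3 = 0.4573 mA.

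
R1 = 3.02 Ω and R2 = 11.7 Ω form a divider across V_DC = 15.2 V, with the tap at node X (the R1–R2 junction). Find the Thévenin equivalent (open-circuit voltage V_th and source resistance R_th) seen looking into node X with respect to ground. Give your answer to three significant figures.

V_th ≈ 12.1 V, R_th ≈ 2.40 Ω

Open-circuit (no load on X): V_th = V_DC · R2/(R1 + R2) = 15.2 × 11.7/(3.020 + 11.7) = 12.08 V.
With V_DC suppressed (replaced by a short), R_th = R1 ‖ R2 = (3.020 × 11.7)/(3.020 + 11.7) = 2.400 Ω.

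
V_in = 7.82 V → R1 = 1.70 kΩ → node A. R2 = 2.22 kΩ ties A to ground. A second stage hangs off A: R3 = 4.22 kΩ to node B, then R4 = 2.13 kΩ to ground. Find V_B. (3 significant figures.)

V_B ≈ 1.29 V

Node A sees R2 in parallel with the series input of stage 2, R3 + R4 = 6.350 kΩ.
Effective lower resistance at A: R2 ‖ 6.350 = 1.645 kΩ.
So V_A = 7.82 × 0.4918 = 3.846 V.
Then the unloaded second divider: V_B = V_A × R4/(R3+R4) = 3.846 × 0.3354 = 1.290 V.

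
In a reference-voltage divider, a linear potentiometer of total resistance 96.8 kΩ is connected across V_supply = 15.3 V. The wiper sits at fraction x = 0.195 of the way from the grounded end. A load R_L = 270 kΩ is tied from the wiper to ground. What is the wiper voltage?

V_out ≈ 2.82 V

The pot divides into 77.92 kΩ above the wiper and 18.88 kΩ below.
Lower segment in parallel with the load: 18.88 ‖ 270 = 17.64 kΩ.
Loaded-divider output: V_out = 15.3 × 0.1846 = 2.825 V.
(Unloaded: V_out = x·V_supply = 2.98 V.)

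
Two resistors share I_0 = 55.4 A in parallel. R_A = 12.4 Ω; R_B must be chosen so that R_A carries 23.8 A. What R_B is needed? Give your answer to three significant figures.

In a two-way split, I_A/I_0 = R_B/(R_A + R_B).
23.8/55.4 = R_B/(R_A + R_B) → R_B = R_A · (0.4296)/(1 − 0.4296) = 12.4 × 0.7532 = 9.339 Ω.

R_B ≈ 9.34 Ω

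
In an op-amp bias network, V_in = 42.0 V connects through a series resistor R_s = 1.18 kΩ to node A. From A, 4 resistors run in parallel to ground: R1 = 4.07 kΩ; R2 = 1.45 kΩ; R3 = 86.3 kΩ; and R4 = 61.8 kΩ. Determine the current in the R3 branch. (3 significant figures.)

Combine the parallel branches: R_p = (1/4.07 + 1/1.45 + 1/86.3 + 1/61.8)⁻¹ = 1.038 kΩ.
Node voltage V_A = V_in · R_p/(R_s + R_p) = 42.0 × 0.4681 = 19.66 V.
I(R3) = V_A / R3 = 19.66/86.3 = 0.2278 mA.

I ≈ 0.228 mA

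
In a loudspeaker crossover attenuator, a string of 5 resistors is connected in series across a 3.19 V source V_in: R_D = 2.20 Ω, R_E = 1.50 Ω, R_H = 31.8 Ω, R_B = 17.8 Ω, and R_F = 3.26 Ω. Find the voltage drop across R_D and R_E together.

Series total: ΣR = 2.20 + 1.50 + 31.8 + 17.8 + 3.26 = 56.56 Ω.
R_{R_D..R_E} = 2.20 + 1.50 = 3.700 Ω.
Voltage divider: V = V_in · (3.700 / 56.56) = 3.19 × 0.06542 = 0.2087 V.

V ≈ 0.209 V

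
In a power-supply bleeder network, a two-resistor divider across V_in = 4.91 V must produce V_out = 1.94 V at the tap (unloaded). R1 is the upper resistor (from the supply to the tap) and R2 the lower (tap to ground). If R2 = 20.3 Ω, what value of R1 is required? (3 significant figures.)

The divider ratio is R2/(R1+R2) = 1.94/4.91 = 0.3951.
Rearranging, R1 = R2·(1−k)/k = 20.3 × 1.531 = 31.08 Ω.

R1 ≈ 31.1 Ω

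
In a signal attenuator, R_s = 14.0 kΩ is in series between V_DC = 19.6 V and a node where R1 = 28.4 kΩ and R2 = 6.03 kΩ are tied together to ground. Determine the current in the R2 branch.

Combine the parallel branches: R_p = (1/28.4 + 1/6.03)⁻¹ = 4.974 kΩ.
V_A = 19.6 × 4.974/18.97 = 5.138 V.
I(R2) = V_A / R2 = 5.138/6.03 = 0.8521 mA.

I ≈ 0.852 mA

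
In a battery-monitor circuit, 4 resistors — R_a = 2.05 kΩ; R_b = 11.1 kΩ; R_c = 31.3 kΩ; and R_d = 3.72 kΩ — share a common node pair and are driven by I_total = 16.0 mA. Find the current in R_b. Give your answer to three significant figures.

Conductances: ΣG = 1/2.05 + 1/11.1 + 1/31.3 + 1/3.72 = 0.8787 (1/kΩ).
By the current-divider rule, I = I_total · G_k/ΣG = 16.0 × 0.1025 = 1.640 mA.

I ≈ 1.64 mA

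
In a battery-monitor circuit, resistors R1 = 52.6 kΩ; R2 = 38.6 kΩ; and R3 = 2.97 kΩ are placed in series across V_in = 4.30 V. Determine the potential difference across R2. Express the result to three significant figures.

ΣR = 52.6 + 38.6 + 2.97 = 94.17 kΩ.
Voltage divider: V = V_in · (38.60 / 94.17) = 4.30 × 0.4099 = 1.763 V.

V ≈ 1.76 V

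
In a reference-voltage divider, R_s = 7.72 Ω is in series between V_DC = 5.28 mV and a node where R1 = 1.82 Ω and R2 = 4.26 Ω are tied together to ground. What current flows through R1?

Combine the parallel branches: R_p = (1/1.82 + 1/4.26)⁻¹ = 1.275 Ω.
Node voltage V_A = V_DC · R_p/(R_s + R_p) = 5.28 × 0.1418 = 0.7485 mV.
I(R1) = V_A / R1 = 0.7485/1.82 = 0.4113 mA.

I ≈ 0.411 mA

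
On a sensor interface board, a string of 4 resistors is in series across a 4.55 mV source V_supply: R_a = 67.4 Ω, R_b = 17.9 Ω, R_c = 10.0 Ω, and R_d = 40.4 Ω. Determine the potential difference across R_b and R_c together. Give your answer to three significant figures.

Series total: ΣR = 67.4 + 17.9 + 10.0 + 40.4 = 135.7 Ω.
R_{R_b..R_c} = 17.9 + 10.0 = 27.90 Ω.
Voltage divider: V = V_supply · (27.90 / 135.7) = 4.55 × 0.2056 = 0.9355 mV.

V ≈ 0.935 mV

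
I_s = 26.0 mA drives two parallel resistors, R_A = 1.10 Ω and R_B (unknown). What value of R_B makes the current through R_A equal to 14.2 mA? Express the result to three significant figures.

The fraction through R_A equals R_B/(R_A+R_B).
With f = 0.5462, R_B = R_A · f/(1−f) = 1.10 × 1.203 = 1.324 Ω.

R_B ≈ 1.32 Ω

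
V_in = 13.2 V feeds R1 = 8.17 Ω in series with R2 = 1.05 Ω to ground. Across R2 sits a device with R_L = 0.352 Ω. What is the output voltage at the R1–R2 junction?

R2 ‖ R_L = (1.05 × 0.352)/(1.05 + 0.352) = 0.2636 Ω.
Now apply the divider: V_out = 13.2 × 0.03126 = 0.4126 V.

V_out ≈ 0.413 V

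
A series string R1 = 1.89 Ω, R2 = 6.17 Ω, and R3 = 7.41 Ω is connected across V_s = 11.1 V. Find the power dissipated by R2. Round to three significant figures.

P ≈ 3.18 W

ΣR = 15.47 Ω → I = 11.1/15.47 = 0.7175 A.
P = I²R = 0.5148 × 6.17 = 3.177 W.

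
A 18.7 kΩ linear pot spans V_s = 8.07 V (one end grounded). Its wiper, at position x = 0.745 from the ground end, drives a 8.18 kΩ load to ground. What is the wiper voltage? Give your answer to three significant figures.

V_out ≈ 4.19 V

Split the track: R_lower = x·R_p = 13.93 kΩ, R_upper = (1−x)·R_p = 4.768 kΩ.
(x·R_p) ‖ R_L = 5.154 kΩ.
Loaded-divider output: V_out = 8.07 × 0.5194 = 4.192 V.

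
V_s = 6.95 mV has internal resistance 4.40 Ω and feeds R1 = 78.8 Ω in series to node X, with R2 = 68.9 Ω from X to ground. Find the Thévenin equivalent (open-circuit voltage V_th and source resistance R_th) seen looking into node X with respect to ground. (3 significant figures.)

R1' = 4.40 + 78.8 = 83.20 Ω (source resistance + R1).
With X open, the divider is unloaded: V_th = 6.95 × 68.9/152.1 = 3.148 mV.
Zeroing V_s shorts the top of R1' to ground, so R_th = R1' ‖ R2 = 37.69 Ω.

V_th ≈ 3.15 mV, R_th ≈ 37.7 Ω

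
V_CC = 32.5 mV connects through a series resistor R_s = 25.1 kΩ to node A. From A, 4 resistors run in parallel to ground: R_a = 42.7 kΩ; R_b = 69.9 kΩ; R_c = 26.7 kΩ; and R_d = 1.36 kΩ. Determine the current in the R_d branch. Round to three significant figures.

Combine the parallel branches: R_p = (1/42.7 + 1/69.9 + 1/26.7 + 1/1.36)⁻¹ = 1.234 kΩ.
Node voltage V_A = V_CC · R_p/(R_s + R_p) = 32.5 × 0.04685 = 1.523 mV.
Branch current I = V_A/R_d = 1.523/1.36 = 1.120 µA.

I ≈ 1.12 µA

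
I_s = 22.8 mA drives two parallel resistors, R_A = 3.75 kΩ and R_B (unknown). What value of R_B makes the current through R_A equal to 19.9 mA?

In a two-way split, I_A/I_s = R_B/(R_A + R_B).
With f = 0.8728, R_B = R_A · f/(1−f) = 3.75 × 6.862 = 25.73 kΩ.

R_B ≈ 25.7 kΩ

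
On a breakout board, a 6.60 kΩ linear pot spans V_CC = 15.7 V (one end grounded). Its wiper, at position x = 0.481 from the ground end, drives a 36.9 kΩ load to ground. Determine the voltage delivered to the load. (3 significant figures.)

Split the track: R_lower = x·R_p = 3.175 kΩ, R_upper = (1−x)·R_p = 3.425 kΩ.
R_L loads the lower segment: effective lower R = 2.923 kΩ.
V_out = 15.7 × 2.923/(3.425 + 2.923) = 7.229 V.

V_out ≈ 7.23 V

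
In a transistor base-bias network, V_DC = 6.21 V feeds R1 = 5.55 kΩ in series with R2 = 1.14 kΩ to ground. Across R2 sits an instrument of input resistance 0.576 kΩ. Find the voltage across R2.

R2 ‖ R_L = (1.14 × 0.576)/(1.14 + 0.576) = 0.3827 kΩ.
Then V_out = V_DC · R2'/(R1 + R2') = 6.21 × 0.3827/5.933 = 0.4005 V.

V_out ≈ 0.401 V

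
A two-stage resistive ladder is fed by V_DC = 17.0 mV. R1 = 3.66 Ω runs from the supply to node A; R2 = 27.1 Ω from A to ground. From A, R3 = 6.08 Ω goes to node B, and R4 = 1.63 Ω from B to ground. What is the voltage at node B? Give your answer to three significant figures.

Looking into the second stage from A: R3 + R4 = 7.710 Ω appears in parallel with R2.
Effective lower resistance at A: R2 ‖ 7.710 = 6.002 Ω.
First divider: V_A = V_DC · 6.002/(3.66 + 6.002) = 10.56 mV.
Stage 2 is unloaded, so V_B = V_A · R4/(R3+R4) = 10.56 × 1.63/7.710 = 2.233 mV.

V_B ≈ 2.23 mV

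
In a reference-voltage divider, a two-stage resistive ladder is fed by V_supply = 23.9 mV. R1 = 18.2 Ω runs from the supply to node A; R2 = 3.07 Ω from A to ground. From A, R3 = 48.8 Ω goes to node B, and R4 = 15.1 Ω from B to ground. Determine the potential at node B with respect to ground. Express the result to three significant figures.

V_B ≈ 0.783 mV

The second stage (R3 + R4 = 63.90 Ω) loads node A in parallel with R2.
R2 ‖ (R3+R4) = 2.929 Ω.
So V_A = 23.9 × 0.1386 = 3.313 mV.
Then the unloaded second divider: V_B = V_A × R4/(R3+R4) = 3.313 × 0.2363 = 0.7830 mV.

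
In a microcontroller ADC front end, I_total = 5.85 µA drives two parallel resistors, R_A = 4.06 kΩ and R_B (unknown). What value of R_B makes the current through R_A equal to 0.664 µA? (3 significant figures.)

In a two-way split, I_A/I_total = R_B/(R_A + R_B).
0.664/5.85 = R_B/(R_A + R_B) → R_B = R_A · (0.1135)/(1 − 0.1135) = 4.06 × 0.1280 = 0.5198 kΩ.

R_B ≈ 0.520 kΩ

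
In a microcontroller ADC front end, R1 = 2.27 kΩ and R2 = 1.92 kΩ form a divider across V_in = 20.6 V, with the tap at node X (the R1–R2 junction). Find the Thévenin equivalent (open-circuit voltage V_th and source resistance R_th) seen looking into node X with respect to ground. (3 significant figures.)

V_th ≈ 9.44 V, R_th ≈ 1.04 kΩ

Open-circuit (no load on X): V_th = V_in · R2/(R1 + R2) = 20.6 × 1.92/(2.270 + 1.92) = 9.440 V.
Zeroing V_in shorts the top of R1 to ground, so R_th = R1 ‖ R2 = 1.040 kΩ.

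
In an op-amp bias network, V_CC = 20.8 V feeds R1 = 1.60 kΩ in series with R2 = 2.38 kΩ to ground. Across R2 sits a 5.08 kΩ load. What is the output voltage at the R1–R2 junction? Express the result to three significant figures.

R2 ‖ R_L = (2.38 × 5.08)/(2.38 + 5.08) = 1.621 kΩ.
Voltage divider with the loaded lower leg: V_out = 20.8 × 1.621/(1.60 + 1.621) = 20.8 × 0.5032 = 10.47 V.

V_out ≈ 10.5 V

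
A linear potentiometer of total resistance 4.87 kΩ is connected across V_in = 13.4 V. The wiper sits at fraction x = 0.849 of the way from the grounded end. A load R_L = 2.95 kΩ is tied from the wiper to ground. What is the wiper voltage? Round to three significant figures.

The pot divides into 0.7354 kΩ above the wiper and 4.135 kΩ below.
Lower segment in parallel with the load: 4.135 ‖ 2.95 = 1.722 kΩ.
V_out = 13.4 × 1.722/(0.7354 + 1.722) = 9.389 V.
(Unloaded: V_out = x·V_in = 11.4 V.)

V_out ≈ 9.39 V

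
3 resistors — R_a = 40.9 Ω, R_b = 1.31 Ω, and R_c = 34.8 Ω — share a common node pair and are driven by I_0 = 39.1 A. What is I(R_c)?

I ≈ 1.38 A

ΣG = 1/40.9 + 1/1.31 + 1/34.8 = 0.8165.
Current divider: I(R_c) = I_0 · G_k/ΣG = 39.1 × (0.02874/0.8165) = 39.1 × 0.03519 = 1.376 A.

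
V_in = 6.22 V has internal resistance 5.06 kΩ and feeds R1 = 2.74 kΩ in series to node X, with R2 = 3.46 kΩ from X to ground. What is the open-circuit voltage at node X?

V_th ≈ 1.91 V

R1' = 5.06 + 2.74 = 7.800 kΩ (source resistance + R1).
Open-circuit (no load on X): V_th = V_in · R2/(R1' + R2) = 6.22 × 3.46/(7.800 + 3.46) = 1.911 V.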